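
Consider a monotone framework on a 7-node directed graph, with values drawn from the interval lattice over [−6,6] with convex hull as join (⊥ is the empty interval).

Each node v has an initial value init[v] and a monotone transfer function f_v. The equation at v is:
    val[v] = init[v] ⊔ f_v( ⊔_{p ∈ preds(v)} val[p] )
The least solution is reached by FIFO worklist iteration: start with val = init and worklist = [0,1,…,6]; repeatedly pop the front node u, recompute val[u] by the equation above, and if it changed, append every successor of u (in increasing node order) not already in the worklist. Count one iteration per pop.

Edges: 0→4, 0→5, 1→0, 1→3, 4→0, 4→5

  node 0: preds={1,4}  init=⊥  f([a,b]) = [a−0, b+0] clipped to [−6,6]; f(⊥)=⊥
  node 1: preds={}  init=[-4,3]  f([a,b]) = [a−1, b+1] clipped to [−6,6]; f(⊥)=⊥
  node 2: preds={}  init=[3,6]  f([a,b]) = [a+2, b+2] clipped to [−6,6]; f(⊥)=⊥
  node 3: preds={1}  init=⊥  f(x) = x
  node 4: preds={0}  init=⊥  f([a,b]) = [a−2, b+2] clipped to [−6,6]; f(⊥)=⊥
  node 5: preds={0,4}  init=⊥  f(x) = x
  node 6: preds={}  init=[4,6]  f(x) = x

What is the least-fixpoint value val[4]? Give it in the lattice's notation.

[-6,6]

Iteration log — 13 steps:
  step 1. node 0  ⊔preds=[-4,3]  new=[-4,3]  old=⊥  +wl: 
  step 2. node 1  ⊔preds=⊥  new=[-4,3]  stable
  step 3. node 2  ⊔preds=⊥  new=[3,6]  stable
  step 4. node 3  ⊔preds=[-4,3]  new=[-4,3]  old=⊥  +wl: 
  step 5. node 4  ⊔preds=[-4,3]  new=[-6,5]  old=⊥  +wl: 0
  step 6. node 5  ⊔preds=[-6,5]  new=[-6,5]  old=⊥  +wl: 
  step 7. node 6  ⊔preds=⊥  new=[4,6]  stable
  step 8. node 0  ⊔preds=[-6,5]  new=[-6,5]  old=[-4,3]  +wl: 4,5
  step 9. node 4  ⊔preds=[-6,5]  new=[-6,6]  old=[-6,5]  +wl: 0
  step 10. node 5  ⊔preds=[-6,6]  new=[-6,6]  old=[-6,5]  +wl: 
  step 11. node 0  ⊔preds=[-6,6]  new=[-6,6]  old=[-6,5]  +wl: 4,5
  step 12. node 4  ⊔preds=[-6,6]  new=[-6,6]  stable
  step 13. node 5  ⊔preds=[-6,6]  new=[-6,6]  stable

Least fixpoint reached:
  node 0: [-6,6]
  node 1: [-4,3]
  node 2: [3,6]
  node 3: [-4,3]
  node 4: [-6,6]
  node 5: [-6,6]
  node 6: [4,6]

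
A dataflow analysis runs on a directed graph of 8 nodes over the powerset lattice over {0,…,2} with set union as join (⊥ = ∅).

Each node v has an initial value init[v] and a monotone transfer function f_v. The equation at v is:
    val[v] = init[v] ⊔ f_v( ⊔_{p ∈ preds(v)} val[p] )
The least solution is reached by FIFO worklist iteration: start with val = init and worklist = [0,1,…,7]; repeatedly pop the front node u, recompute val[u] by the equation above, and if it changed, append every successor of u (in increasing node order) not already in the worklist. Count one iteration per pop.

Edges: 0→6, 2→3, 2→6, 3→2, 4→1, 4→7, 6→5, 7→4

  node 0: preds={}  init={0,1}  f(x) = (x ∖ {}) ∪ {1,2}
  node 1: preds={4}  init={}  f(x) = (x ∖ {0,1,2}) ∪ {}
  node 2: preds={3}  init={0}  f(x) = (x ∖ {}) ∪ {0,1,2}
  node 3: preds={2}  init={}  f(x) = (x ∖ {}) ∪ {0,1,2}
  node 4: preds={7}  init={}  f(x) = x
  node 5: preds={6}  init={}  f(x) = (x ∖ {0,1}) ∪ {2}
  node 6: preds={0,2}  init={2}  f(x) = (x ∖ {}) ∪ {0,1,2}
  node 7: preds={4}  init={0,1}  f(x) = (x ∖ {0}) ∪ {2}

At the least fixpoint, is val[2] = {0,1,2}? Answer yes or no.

yes

Trace (14 dequeues):
  [1] u=0 | in {} | out {0,1,2} | prev {0,1} | push {}
  [2] u=1 | in {} | out {} | ==
  [3] u=2 | in {} | out {0,1,2} | prev {0} | push {}
  [4] u=3 | in {0,1,2} | out {0,1,2} | prev {} | push {2}
  [5] u=4 | in {0,1} | out {0,1} | prev {} | push {1}
  [6] u=5 | in {2} | out {2} | prev {} | push {}
  [7] u=6 | in {0,1,2} | out {0,1,2} | prev {2} | push {5}
  [8] u=7 | in {0,1} | out {0,1,2} | prev {0,1} | push {4}
  [9] u=2 | in {0,1,2} | out {0,1,2} | ==
  [10] u=1 | in {0,1} | out {} | ==
  [11] u=5 | in {0,1,2} | out {2} | ==
  [12] u=4 | in {0,1,2} | out {0,1,2} | prev {0,1} | push {1,7}
  [13] u=1 | in {0,1,2} | out {} | ==
  [14] u=7 | in {0,1,2} | out {0,1,2} | ==

Converged values:
  [0] {0,1,2}
  [1] {}
  [2] {0,1,2}
  [3] {0,1,2}
  [4] {0,1,2}
  [5] {2}
  [6] {0,1,2}
  [7] {0,1,2}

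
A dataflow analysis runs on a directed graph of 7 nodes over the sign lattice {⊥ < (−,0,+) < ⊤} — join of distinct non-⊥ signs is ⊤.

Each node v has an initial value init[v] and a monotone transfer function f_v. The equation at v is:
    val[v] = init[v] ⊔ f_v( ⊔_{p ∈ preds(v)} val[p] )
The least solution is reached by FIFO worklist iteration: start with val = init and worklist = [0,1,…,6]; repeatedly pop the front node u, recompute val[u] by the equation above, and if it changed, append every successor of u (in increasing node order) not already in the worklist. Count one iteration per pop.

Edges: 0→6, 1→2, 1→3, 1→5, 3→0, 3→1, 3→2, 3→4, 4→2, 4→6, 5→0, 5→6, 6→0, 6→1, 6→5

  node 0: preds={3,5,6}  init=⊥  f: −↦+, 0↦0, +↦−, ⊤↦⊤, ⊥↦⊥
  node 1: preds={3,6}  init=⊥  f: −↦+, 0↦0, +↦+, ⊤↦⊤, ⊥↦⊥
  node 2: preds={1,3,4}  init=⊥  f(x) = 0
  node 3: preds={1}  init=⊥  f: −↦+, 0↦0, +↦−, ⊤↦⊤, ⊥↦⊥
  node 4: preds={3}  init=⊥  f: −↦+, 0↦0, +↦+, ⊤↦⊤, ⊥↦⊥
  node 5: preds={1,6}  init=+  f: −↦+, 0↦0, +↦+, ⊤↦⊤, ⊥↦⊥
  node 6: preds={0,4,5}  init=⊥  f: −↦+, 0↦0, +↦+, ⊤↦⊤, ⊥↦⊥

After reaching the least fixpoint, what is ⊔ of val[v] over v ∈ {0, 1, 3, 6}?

Trace (19 dequeues):
  [1] u=0 | in + | out − | prev ⊥ | push {}
  [2] u=1 | in ⊥ | out ⊥ | ==
  [3] u=2 | in ⊥ | out 0 | prev ⊥ | push {}
  [4] u=3 | in ⊥ | out ⊥ | ==
  [5] u=4 | in ⊥ | out ⊥ | ==
  [6] u=5 | in ⊥ | out + | ==
  [7] u=6 | in ⊤ | out ⊤ | prev ⊥ | push {0,1,5}
  [8] u=0 | in ⊤ | out ⊤ | prev − | push {6}
  [9] u=1 | in ⊤ | out ⊤ | prev ⊥ | push {2,3}
  [10] u=5 | in ⊤ | out ⊤ | prev + | push {0}
  [11] u=6 | in ⊤ | out ⊤ | ==
  [12] u=2 | in ⊤ | out 0 | ==
  [13] u=3 | in ⊤ | out ⊤ | prev ⊥ | push {1,2,4}
  [14] u=0 | in ⊤ | out ⊤ | ==
  [15] u=1 | in ⊤ | out ⊤ | ==
  [16] u=2 | in ⊤ | out 0 | ==
  [17] u=4 | in ⊤ | out ⊤ | prev ⊥ | push {2,6}
  [18] u=2 | in ⊤ | out 0 | ==
  [19] u=6 | in ⊤ | out ⊤ | ==

Converged values:
  [0] ⊤
  [1] ⊤
  [2] 0
  [3] ⊤
  [4] ⊤
  [5] ⊤
  [6] ⊤

⊤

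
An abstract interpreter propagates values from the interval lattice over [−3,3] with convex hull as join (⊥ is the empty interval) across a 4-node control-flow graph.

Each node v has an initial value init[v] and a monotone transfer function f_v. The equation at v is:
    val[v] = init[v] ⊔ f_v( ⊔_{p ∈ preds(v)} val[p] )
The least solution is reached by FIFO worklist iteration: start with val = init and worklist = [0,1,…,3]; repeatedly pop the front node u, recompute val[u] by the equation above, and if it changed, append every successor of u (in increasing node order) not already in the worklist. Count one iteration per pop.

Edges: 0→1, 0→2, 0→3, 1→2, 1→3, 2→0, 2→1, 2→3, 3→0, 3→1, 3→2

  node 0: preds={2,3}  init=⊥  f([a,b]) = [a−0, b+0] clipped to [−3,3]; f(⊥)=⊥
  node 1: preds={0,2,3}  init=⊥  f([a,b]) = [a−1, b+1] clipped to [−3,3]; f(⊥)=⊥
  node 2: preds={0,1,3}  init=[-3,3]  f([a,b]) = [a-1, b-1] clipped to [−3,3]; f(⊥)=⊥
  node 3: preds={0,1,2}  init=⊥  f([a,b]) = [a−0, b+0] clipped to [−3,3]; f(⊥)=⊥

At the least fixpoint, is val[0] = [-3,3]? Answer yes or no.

Iteration log — 7 steps:
  step 1. node 0  ⊔preds=[-3,3]  new=[-3,3]  old=⊥  +wl: 
  step 2. node 1  ⊔preds=[-3,3]  new=[-3,3]  old=⊥  +wl: 
  step 3. node 2  ⊔preds=[-3,3]  new=[-3,3]  stable
  step 4. node 3  ⊔preds=[-3,3]  new=[-3,3]  old=⊥  +wl: 0,1,2
  step 5. node 0  ⊔preds=[-3,3]  new=[-3,3]  stable
  step 6. node 1  ⊔preds=[-3,3]  new=[-3,3]  stable
  step 7. node 2  ⊔preds=[-3,3]  new=[-3,3]  stable

Least fixpoint reached:
  node 0: [-3,3]
  node 1: [-3,3]
  node 2: [-3,3]
  node 3: [-3,3]

yes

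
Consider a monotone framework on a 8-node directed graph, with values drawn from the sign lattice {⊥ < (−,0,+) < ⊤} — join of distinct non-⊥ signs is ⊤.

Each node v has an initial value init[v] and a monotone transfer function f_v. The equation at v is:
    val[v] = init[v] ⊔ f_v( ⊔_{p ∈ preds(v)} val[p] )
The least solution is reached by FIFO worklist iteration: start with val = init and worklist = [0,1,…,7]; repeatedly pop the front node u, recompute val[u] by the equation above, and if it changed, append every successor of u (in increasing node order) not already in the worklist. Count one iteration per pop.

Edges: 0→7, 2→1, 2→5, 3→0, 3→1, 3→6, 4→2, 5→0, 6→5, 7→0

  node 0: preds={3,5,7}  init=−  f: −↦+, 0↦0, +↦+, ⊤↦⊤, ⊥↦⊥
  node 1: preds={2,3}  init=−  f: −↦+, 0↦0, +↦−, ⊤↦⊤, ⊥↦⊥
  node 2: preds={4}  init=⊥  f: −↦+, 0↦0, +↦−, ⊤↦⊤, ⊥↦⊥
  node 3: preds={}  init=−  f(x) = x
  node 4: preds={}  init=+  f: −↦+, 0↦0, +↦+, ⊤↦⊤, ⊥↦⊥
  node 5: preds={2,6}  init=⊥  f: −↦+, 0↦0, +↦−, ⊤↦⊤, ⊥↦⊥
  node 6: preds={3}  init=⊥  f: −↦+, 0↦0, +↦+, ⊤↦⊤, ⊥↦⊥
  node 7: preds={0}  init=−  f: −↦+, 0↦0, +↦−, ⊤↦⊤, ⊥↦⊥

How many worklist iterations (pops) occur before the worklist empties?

12

Worklist (12 pops):
  #1 pop 0: in=− → ⊤ (was −); enqueue []
  #2 pop 1: in=− → ⊤ (was −); enqueue []
  #3 pop 2: in=+ → − (was ⊥); enqueue [1]
  #4 pop 3: in=⊥ → − (no change)
  #5 pop 4: in=⊥ → + (no change)
  #6 pop 5: in=− → + (was ⊥); enqueue [0]
  #7 pop 6: in=− → + (was ⊥); enqueue [5]
  #8 pop 7: in=⊤ → ⊤ (was −); enqueue []
  #9 pop 1: in=− → ⊤ (no change)
  #10 pop 0: in=⊤ → ⊤ (no change)
  #11 pop 5: in=⊤ → ⊤ (was +); enqueue [0]
  #12 pop 0: in=⊤ → ⊤ (no change)

Fixpoint:
  val[0] = ⊤
  val[1] = ⊤
  val[2] = −
  val[3] = −
  val[4] = +
  val[5] = ⊤
  val[6] = +
  val[7] = ⊤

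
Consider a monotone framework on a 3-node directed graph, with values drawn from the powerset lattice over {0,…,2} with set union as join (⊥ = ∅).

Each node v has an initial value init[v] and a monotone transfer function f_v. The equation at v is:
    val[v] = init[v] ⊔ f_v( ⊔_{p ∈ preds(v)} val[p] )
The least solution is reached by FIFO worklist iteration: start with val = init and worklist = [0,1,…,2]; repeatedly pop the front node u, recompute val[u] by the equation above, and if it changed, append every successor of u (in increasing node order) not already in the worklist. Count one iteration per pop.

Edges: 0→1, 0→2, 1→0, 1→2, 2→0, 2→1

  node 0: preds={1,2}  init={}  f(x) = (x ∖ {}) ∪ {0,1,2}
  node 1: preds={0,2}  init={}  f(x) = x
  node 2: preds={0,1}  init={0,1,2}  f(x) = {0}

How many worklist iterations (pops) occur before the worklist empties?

Worklist (4 pops):
  #1 pop 0: in={0,1,2} → {0,1,2} (was {}); enqueue []
  #2 pop 1: in={0,1,2} → {0,1,2} (was {}); enqueue [0]
  #3 pop 2: in={0,1,2} → {0,1,2} (no change)
  #4 pop 0: in={0,1,2} → {0,1,2} (no change)

Fixpoint:
  val[0] = {0,1,2}
  val[1] = {0,1,2}
  val[2] = {0,1,2}

4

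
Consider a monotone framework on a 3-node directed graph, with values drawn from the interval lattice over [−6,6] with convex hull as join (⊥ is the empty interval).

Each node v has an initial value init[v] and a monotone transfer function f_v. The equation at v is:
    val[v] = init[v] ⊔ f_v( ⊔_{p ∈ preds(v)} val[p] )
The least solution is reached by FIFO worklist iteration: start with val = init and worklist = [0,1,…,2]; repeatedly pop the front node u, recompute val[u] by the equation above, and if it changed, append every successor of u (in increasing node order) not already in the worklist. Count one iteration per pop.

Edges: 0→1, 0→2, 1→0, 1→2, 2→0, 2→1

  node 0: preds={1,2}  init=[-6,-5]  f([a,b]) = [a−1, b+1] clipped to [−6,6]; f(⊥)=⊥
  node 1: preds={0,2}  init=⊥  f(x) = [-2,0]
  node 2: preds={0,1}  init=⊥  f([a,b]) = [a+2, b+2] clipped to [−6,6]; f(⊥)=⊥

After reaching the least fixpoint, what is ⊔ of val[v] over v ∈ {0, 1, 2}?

[-6,6]

Iteration log — 11 steps:
  step 1. node 0  ⊔preds=⊥  new=[-6,-5]  stable
  step 2. node 1  ⊔preds=[-6,-5]  new=[-2,0]  old=⊥  +wl: 0
  step 3. node 2  ⊔preds=[-6,0]  new=[-4,2]  old=⊥  +wl: 1
  step 4. node 0  ⊔preds=[-4,2]  new=[-6,3]  old=[-6,-5]  +wl: 2
  step 5. node 1  ⊔preds=[-6,3]  new=[-2,0]  stable
  step 6. node 2  ⊔preds=[-6,3]  new=[-4,5]  old=[-4,2]  +wl: 0,1
  step 7. node 0  ⊔preds=[-4,5]  new=[-6,6]  old=[-6,3]  +wl: 2
  step 8. node 1  ⊔preds=[-6,6]  new=[-2,0]  stable
  step 9. node 2  ⊔preds=[-6,6]  new=[-4,6]  old=[-4,5]  +wl: 0,1
  step 10. node 0  ⊔preds=[-4,6]  new=[-6,6]  stable
  step 11. node 1  ⊔preds=[-6,6]  new=[-2,0]  stable

Least fixpoint reached:
  node 0: [-6,6]
  node 1: [-2,0]
  node 2: [-4,6]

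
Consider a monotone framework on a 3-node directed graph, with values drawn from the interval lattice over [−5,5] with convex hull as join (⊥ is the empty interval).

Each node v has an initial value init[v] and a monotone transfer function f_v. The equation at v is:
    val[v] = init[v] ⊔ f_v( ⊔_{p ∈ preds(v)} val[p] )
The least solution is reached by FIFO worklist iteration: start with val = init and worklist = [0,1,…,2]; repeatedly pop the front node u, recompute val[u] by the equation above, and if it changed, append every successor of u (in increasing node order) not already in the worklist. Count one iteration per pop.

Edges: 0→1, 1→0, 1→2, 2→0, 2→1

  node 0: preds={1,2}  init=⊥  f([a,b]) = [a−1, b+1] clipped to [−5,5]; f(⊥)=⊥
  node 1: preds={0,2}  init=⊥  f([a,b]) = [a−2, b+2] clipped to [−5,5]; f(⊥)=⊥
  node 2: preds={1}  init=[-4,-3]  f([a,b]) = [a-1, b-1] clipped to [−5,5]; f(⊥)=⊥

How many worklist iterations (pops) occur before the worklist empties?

12

Trace (12 dequeues):
  [1] u=0 | in [-4,-3] | out [-5,-2] | prev ⊥ | push {}
  [2] u=1 | in [-5,-2] | out [-5,0] | prev ⊥ | push {0}
  [3] u=2 | in [-5,0] | out [-5,-1] | prev [-4,-3] | push {1}
  [4] u=0 | in [-5,0] | out [-5,1] | prev [-5,-2] | push {}
  [5] u=1 | in [-5,1] | out [-5,3] | prev [-5,0] | push {0,2}
  [6] u=0 | in [-5,3] | out [-5,4] | prev [-5,1] | push {1}
  [7] u=2 | in [-5,3] | out [-5,2] | prev [-5,-1] | push {0}
  [8] u=1 | in [-5,4] | out [-5,5] | prev [-5,3] | push {2}
  [9] u=0 | in [-5,5] | out [-5,5] | prev [-5,4] | push {1}
  [10] u=2 | in [-5,5] | out [-5,4] | prev [-5,2] | push {0}
  [11] u=1 | in [-5,5] | out [-5,5] | ==
  [12] u=0 | in [-5,5] | out [-5,5] | ==

Converged values:
  [0] [-5,5]
  [1] [-5,5]
  [2] [-5,4]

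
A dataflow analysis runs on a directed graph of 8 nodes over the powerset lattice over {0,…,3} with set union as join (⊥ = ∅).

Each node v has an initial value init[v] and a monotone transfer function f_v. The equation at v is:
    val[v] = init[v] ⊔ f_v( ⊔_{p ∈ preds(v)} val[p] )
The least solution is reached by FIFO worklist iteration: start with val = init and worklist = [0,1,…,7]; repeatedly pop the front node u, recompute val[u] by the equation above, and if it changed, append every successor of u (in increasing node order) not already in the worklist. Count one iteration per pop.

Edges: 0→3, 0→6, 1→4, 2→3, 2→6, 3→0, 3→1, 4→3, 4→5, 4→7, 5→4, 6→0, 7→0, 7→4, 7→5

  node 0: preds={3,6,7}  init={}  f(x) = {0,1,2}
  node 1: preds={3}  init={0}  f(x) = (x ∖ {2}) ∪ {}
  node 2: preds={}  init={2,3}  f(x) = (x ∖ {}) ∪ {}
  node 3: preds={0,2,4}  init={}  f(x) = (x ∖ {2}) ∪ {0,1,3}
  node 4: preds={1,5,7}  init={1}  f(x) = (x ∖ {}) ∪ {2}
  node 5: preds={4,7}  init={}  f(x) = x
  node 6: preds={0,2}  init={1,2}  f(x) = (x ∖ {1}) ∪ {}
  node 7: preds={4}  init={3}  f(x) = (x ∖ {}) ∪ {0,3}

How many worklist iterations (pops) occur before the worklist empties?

13

Worklist (13 pops):
  #1 pop 0: in={1,2,3} → {0,1,2} (was {}); enqueue []
  #2 pop 1: in={} → {0} (no change)
  #3 pop 2: in={} → {2,3} (no change)
  #4 pop 3: in={0,1,2,3} → {0,1,3} (was {}); enqueue [0,1]
  #5 pop 4: in={0,3} → {0,1,2,3} (was {1}); enqueue [3]
  #6 pop 5: in={0,1,2,3} → {0,1,2,3} (was {}); enqueue [4]
  #7 pop 6: in={0,1,2,3} → {0,1,2,3} (was {1,2}); enqueue []
  #8 pop 7: in={0,1,2,3} → {0,1,2,3} (was {3}); enqueue [5]
  #9 pop 0: in={0,1,2,3} → {0,1,2} (no change)
  #10 pop 1: in={0,1,3} → {0,1,3} (was {0}); enqueue []
  #11 pop 3: in={0,1,2,3} → {0,1,3} (no change)
  #12 pop 4: in={0,1,2,3} → {0,1,2,3} (no change)
  #13 pop 5: in={0,1,2,3} → {0,1,2,3} (no change)

Fixpoint:
  val[0] = {0,1,2}
  val[1] = {0,1,3}
  val[2] = {2,3}
  val[3] = {0,1,3}
  val[4] = {0,1,2,3}
  val[5] = {0,1,2,3}
  val[6] = {0,1,2,3}
  val[7] = {0,1,2,3}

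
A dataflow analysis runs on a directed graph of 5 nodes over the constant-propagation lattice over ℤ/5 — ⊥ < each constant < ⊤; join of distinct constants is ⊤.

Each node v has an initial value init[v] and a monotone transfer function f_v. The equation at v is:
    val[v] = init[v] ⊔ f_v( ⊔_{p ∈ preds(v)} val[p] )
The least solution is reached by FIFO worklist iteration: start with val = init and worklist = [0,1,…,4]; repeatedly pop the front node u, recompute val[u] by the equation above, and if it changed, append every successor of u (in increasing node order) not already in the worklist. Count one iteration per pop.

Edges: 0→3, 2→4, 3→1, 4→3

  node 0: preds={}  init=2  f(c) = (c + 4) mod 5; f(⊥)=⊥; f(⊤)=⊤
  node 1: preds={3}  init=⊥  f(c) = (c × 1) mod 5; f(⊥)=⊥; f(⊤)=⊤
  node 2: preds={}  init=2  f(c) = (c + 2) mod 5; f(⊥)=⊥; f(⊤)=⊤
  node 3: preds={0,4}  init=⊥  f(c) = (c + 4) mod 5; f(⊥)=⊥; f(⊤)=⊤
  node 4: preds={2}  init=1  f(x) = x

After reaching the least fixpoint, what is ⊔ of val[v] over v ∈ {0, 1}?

Trace (7 dequeues):
  [1] u=0 | in ⊥ | out 2 | ==
  [2] u=1 | in ⊥ | out ⊥ | ==
  [3] u=2 | in ⊥ | out 2 | ==
  [4] u=3 | in ⊤ | out ⊤ | prev ⊥ | push {1}
  [5] u=4 | in 2 | out ⊤ | prev 1 | push {3}
  [6] u=1 | in ⊤ | out ⊤ | prev ⊥ | push {}
  [7] u=3 | in ⊤ | out ⊤ | ==

Converged values:
  [0] 2
  [1] ⊤
  [2] 2
  [3] ⊤
  [4] ⊤

⊤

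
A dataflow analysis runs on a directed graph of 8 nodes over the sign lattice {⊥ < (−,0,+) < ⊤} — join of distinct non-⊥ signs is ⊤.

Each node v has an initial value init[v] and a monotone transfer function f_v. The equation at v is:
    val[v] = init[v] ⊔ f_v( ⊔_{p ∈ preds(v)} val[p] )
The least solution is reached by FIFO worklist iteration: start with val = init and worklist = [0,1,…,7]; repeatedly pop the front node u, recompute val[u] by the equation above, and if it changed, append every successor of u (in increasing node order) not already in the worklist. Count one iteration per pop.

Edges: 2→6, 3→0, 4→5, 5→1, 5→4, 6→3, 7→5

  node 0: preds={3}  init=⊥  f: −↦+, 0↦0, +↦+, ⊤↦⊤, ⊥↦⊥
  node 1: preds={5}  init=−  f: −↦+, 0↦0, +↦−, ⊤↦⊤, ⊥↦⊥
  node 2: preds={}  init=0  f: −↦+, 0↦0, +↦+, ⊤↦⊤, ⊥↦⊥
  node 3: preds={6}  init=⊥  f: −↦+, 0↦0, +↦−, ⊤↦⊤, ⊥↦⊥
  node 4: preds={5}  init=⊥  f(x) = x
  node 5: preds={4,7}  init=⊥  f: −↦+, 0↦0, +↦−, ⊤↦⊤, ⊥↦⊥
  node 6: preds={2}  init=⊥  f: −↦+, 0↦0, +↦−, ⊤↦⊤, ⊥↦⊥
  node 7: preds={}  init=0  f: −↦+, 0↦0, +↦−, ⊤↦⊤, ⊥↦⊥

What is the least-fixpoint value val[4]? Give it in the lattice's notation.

0

Iteration log — 13 steps:
  step 1. node 0  ⊔preds=⊥  new=⊥  stable
  step 2. node 1  ⊔preds=⊥  new=−  stable
  step 3. node 2  ⊔preds=⊥  new=0  stable
  step 4. node 3  ⊔preds=⊥  new=⊥  stable
  step 5. node 4  ⊔preds=⊥  new=⊥  stable
  step 6. node 5  ⊔preds=0  new=0  old=⊥  +wl: 1,4
  step 7. node 6  ⊔preds=0  new=0  old=⊥  +wl: 3
  step 8. node 7  ⊔preds=⊥  new=0  stable
  step 9. node 1  ⊔preds=0  new=⊤  old=−  +wl: 
  step 10. node 4  ⊔preds=0  new=0  old=⊥  +wl: 5
  step 11. node 3  ⊔preds=0  new=0  old=⊥  +wl: 0
  step 12. node 5  ⊔preds=0  new=0  stable
  step 13. node 0  ⊔preds=0  new=0  old=⊥  +wl: 

Least fixpoint reached:
  node 0: 0
  node 1: ⊤
  node 2: 0
  node 3: 0
  node 4: 0
  node 5: 0
  node 6: 0
  node 7: 0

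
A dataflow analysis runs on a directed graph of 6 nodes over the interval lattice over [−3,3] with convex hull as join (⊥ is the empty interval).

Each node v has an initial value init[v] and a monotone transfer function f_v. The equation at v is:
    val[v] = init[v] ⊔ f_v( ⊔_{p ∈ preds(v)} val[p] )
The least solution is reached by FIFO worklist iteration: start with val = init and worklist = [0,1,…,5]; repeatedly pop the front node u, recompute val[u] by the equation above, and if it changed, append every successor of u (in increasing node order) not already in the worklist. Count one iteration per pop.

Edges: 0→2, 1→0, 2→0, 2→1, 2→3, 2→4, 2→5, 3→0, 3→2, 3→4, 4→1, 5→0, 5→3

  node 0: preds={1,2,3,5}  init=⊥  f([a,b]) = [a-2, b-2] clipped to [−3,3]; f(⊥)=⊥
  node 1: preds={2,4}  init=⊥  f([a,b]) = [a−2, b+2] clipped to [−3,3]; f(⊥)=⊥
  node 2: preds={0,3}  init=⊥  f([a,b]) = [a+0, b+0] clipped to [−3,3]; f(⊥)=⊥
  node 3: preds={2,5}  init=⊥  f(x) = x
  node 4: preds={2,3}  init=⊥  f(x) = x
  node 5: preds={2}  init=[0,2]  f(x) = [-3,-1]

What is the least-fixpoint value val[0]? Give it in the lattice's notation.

Trace (16 dequeues):
  [1] u=0 | in [0,2] | out [-2,0] | prev ⊥ | push {}
  [2] u=1 | in ⊥ | out ⊥ | ==
  [3] u=2 | in [-2,0] | out [-2,0] | prev ⊥ | push {0,1}
  [4] u=3 | in [-2,2] | out [-2,2] | prev ⊥ | push {2}
  [5] u=4 | in [-2,2] | out [-2,2] | prev ⊥ | push {}
  [6] u=5 | in [-2,0] | out [-3,2] | prev [0,2] | push {3}
  [7] u=0 | in [-3,2] | out [-3,0] | prev [-2,0] | push {}
  [8] u=1 | in [-2,2] | out [-3,3] | prev ⊥ | push {0}
  [9] u=2 | in [-3,2] | out [-3,2] | prev [-2,0] | push {1,4,5}
  [10] u=3 | in [-3,2] | out [-3,2] | prev [-2,2] | push {2}
  [11] u=0 | in [-3,3] | out [-3,1] | prev [-3,0] | push {}
  [12] u=1 | in [-3,2] | out [-3,3] | ==
  [13] u=4 | in [-3,2] | out [-3,2] | prev [-2,2] | push {1}
  [14] u=5 | in [-3,2] | out [-3,2] | ==
  [15] u=2 | in [-3,2] | out [-3,2] | ==
  [16] u=1 | in [-3,2] | out [-3,3] | ==

Converged values:
  [0] [-3,1]
  [1] [-3,3]
  [2] [-3,2]
  [3] [-3,2]
  [4] [-3,2]
  [5] [-3,2]

[-3,1]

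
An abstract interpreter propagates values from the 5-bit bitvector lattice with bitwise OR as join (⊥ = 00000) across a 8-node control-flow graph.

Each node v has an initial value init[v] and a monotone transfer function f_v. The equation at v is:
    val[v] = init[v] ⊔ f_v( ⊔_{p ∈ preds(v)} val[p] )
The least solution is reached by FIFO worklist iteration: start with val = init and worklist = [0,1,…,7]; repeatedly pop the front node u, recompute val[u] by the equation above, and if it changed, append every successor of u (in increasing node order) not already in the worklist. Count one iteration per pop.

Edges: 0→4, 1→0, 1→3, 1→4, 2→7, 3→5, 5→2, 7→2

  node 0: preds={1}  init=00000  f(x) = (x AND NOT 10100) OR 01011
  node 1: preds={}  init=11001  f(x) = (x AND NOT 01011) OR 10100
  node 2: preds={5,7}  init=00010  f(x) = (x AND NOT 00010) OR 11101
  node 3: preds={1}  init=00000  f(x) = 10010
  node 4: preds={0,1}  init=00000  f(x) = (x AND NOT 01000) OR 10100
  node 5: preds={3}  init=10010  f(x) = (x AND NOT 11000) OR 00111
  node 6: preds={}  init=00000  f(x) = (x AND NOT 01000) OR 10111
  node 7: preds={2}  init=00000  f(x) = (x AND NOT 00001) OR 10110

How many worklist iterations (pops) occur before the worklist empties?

10

Iteration log — 10 steps:
  step 1. node 0  ⊔preds=11001  new=01011  old=00000  +wl: 
  step 2. node 1  ⊔preds=00000  new=11101  old=11001  +wl: 0
  step 3. node 2  ⊔preds=10010  new=11111  old=00010  +wl: 
  step 4. node 3  ⊔preds=11101  new=10010  old=00000  +wl: 
  step 5. node 4  ⊔preds=11111  new=10111  old=00000  +wl: 
  step 6. node 5  ⊔preds=10010  new=10111  old=10010  +wl: 2
  step 7. node 6  ⊔preds=00000  new=10111  old=00000  +wl: 
  step 8. node 7  ⊔preds=11111  new=11110  old=00000  +wl: 
  step 9. node 0  ⊔preds=11101  new=01011  stable
  step 10. node 2  ⊔preds=11111  new=11111  stable

Least fixpoint reached:
  node 0: 01011
  node 1: 11101
  node 2: 11111
  node 3: 10010
  node 4: 10111
  node 5: 10111
  node 6: 10111
  node 7: 11110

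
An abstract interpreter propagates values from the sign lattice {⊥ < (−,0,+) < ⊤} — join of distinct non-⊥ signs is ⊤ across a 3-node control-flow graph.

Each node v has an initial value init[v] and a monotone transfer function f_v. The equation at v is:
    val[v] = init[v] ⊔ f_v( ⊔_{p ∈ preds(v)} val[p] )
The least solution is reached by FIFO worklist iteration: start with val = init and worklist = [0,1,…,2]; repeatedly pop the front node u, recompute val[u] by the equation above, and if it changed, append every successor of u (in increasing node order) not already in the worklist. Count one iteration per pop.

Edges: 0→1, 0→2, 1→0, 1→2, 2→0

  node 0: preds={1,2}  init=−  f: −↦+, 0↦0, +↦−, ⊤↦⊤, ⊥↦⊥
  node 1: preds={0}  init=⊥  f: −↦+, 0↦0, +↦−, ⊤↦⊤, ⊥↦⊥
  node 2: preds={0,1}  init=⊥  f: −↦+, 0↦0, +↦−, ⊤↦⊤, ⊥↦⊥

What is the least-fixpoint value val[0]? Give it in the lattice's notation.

Iteration log — 7 steps:
  step 1. node 0  ⊔preds=⊥  new=−  stable
  step 2. node 1  ⊔preds=−  new=+  old=⊥  +wl: 0
  step 3. node 2  ⊔preds=⊤  new=⊤  old=⊥  +wl: 
  step 4. node 0  ⊔preds=⊤  new=⊤  old=−  +wl: 1,2
  step 5. node 1  ⊔preds=⊤  new=⊤  old=+  +wl: 0
  step 6. node 2  ⊔preds=⊤  new=⊤  stable
  step 7. node 0  ⊔preds=⊤  new=⊤  stable

Least fixpoint reached:
  node 0: ⊤
  node 1: ⊤
  node 2: ⊤

⊤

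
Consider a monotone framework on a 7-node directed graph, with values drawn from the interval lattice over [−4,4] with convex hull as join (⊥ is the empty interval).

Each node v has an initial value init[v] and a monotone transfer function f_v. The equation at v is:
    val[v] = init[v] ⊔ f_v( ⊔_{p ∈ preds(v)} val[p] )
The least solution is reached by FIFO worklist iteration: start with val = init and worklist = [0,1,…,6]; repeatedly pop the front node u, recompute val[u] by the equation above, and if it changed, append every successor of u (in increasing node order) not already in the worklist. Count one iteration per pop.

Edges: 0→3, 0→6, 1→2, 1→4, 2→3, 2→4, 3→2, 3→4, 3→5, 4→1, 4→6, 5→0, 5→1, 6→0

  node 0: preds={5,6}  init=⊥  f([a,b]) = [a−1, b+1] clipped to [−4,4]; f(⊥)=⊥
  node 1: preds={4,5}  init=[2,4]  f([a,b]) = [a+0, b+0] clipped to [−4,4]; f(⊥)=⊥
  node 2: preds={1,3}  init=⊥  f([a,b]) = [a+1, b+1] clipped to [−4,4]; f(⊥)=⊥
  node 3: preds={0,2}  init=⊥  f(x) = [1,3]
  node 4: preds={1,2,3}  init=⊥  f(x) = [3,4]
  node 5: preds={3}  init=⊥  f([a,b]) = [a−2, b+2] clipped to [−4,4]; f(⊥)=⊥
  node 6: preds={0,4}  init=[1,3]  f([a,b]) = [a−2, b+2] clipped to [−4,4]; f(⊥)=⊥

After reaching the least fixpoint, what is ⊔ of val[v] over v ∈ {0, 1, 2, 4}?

Trace (19 dequeues):
  [1] u=0 | in [1,3] | out [0,4] | prev ⊥ | push {}
  [2] u=1 | in ⊥ | out [2,4] | ==
  [3] u=2 | in [2,4] | out [3,4] | prev ⊥ | push {}
  [4] u=3 | in [0,4] | out [1,3] | prev ⊥ | push {2}
  [5] u=4 | in [1,4] | out [3,4] | prev ⊥ | push {1}
  [6] u=5 | in [1,3] | out [-1,4] | prev ⊥ | push {0}
  [7] u=6 | in [0,4] | out [-2,4] | prev [1,3] | push {}
  [8] u=2 | in [1,4] | out [2,4] | prev [3,4] | push {3,4}
  [9] u=1 | in [-1,4] | out [-1,4] | prev [2,4] | push {2}
  [10] u=0 | in [-2,4] | out [-3,4] | prev [0,4] | push {6}
  [11] u=3 | in [-3,4] | out [1,3] | ==
  [12] u=4 | in [-1,4] | out [3,4] | ==
  [13] u=2 | in [-1,4] | out [0,4] | prev [2,4] | push {3,4}
  [14] u=6 | in [-3,4] | out [-4,4] | prev [-2,4] | push {0}
  [15] u=3 | in [-3,4] | out [1,3] | ==
  [16] u=4 | in [-1,4] | out [3,4] | ==
  [17] u=0 | in [-4,4] | out [-4,4] | prev [-3,4] | push {3,6}
  [18] u=3 | in [-4,4] | out [1,3] | ==
  [19] u=6 | in [-4,4] | out [-4,4] | ==

Converged values:
  [0] [-4,4]
  [1] [-1,4]
  [2] [0,4]
  [3] [1,3]
  [4] [3,4]
  [5] [-1,4]
  [6] [-4,4]

[-4,4]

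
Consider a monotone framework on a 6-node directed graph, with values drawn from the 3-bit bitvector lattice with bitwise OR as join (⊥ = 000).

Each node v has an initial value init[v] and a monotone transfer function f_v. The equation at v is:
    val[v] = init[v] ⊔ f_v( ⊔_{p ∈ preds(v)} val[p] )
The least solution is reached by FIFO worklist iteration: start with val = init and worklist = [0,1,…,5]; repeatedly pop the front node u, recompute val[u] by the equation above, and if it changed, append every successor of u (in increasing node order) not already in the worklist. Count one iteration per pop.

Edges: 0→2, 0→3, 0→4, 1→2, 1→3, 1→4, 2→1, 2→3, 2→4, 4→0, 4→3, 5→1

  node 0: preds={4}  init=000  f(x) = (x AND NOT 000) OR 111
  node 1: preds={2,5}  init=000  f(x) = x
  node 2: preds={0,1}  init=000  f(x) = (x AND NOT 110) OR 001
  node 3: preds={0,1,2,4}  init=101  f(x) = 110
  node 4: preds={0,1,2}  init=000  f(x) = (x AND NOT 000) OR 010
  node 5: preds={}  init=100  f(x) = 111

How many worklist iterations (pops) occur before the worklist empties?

11

Worklist (11 pops):
  #1 pop 0: in=000 → 111 (was 000); enqueue []
  #2 pop 1: in=100 → 100 (was 000); enqueue []
  #3 pop 2: in=111 → 001 (was 000); enqueue [1]
  #4 pop 3: in=111 → 111 (was 101); enqueue []
  #5 pop 4: in=111 → 111 (was 000); enqueue [0,3]
  #6 pop 5: in=000 → 111 (was 100); enqueue []
  #7 pop 1: in=111 → 111 (was 100); enqueue [2,4]
  #8 pop 0: in=111 → 111 (no change)
  #9 pop 3: in=111 → 111 (no change)
  #10 pop 2: in=111 → 001 (no change)
  #11 pop 4: in=111 → 111 (no change)

Fixpoint:
  val[0] = 111
  val[1] = 111
  val[2] = 001
  val[3] = 111
  val[4] = 111
  val[5] = 111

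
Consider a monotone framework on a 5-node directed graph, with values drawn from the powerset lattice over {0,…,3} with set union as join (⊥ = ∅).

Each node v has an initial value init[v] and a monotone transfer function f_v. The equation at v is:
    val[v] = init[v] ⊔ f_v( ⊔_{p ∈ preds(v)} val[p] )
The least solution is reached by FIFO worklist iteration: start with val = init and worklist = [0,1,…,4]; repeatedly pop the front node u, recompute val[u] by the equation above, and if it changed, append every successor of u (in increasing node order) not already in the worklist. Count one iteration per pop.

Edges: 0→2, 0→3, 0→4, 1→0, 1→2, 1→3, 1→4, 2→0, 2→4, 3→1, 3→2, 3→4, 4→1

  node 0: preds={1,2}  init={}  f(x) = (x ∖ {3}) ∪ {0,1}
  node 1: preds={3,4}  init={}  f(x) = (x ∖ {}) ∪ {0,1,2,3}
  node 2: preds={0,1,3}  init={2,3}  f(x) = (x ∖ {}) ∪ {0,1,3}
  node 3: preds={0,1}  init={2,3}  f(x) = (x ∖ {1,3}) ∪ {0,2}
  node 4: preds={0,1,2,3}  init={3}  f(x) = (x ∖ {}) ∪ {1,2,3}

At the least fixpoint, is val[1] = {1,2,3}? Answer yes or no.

no

Trace (8 dequeues):
  [1] u=0 | in {2,3} | out {0,1,2} | prev {} | push {}
  [2] u=1 | in {2,3} | out {0,1,2,3} | prev {} | push {0}
  [3] u=2 | in {0,1,2,3} | out {0,1,2,3} | prev {2,3} | push {}
  [4] u=3 | in {0,1,2,3} | out {0,2,3} | prev {2,3} | push {1,2}
  [5] u=4 | in {0,1,2,3} | out {0,1,2,3} | prev {3} | push {}
  [6] u=0 | in {0,1,2,3} | out {0,1,2} | ==
  [7] u=1 | in {0,1,2,3} | out {0,1,2,3} | ==
  [8] u=2 | in {0,1,2,3} | out {0,1,2,3} | ==

Converged values:
  [0] {0,1,2}
  [1] {0,1,2,3}
  [2] {0,1,2,3}
  [3] {0,2,3}
  [4] {0,1,2,3}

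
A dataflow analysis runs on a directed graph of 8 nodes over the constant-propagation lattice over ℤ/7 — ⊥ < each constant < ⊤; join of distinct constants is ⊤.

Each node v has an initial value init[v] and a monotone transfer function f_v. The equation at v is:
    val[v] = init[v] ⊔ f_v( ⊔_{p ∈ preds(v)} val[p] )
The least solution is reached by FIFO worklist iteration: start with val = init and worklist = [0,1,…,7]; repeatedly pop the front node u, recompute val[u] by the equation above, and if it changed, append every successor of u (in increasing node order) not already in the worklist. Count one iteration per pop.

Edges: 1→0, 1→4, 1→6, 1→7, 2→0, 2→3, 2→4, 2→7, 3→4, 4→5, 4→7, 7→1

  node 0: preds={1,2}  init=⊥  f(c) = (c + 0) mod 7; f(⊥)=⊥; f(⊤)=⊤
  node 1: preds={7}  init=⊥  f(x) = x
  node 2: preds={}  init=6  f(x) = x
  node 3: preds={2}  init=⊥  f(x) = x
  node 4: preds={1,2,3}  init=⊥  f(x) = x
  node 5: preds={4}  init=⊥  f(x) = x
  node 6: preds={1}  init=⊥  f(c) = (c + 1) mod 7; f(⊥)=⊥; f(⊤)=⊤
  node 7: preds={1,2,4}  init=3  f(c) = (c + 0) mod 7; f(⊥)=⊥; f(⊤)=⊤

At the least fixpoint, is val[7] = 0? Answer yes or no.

no

Trace (14 dequeues):
  [1] u=0 | in 6 | out 6 | prev ⊥ | push {}
  [2] u=1 | in 3 | out 3 | prev ⊥ | push {0}
  [3] u=2 | in ⊥ | out 6 | ==
  [4] u=3 | in 6 | out 6 | prev ⊥ | push {}
  [5] u=4 | in ⊤ | out ⊤ | prev ⊥ | push {}
  [6] u=5 | in ⊤ | out ⊤ | prev ⊥ | push {}
  [7] u=6 | in 3 | out 4 | prev ⊥ | push {}
  [8] u=7 | in ⊤ | out ⊤ | prev 3 | push {1}
  [9] u=0 | in ⊤ | out ⊤ | prev 6 | push {}
  [10] u=1 | in ⊤ | out ⊤ | prev 3 | push {0,4,6,7}
  [11] u=0 | in ⊤ | out ⊤ | ==
  [12] u=4 | in ⊤ | out ⊤ | ==
  [13] u=6 | in ⊤ | out ⊤ | prev 4 | push {}
  [14] u=7 | in ⊤ | out ⊤ | ==

Converged values:
  [0] ⊤
  [1] ⊤
  [2] 6
  [3] 6
  [4] ⊤
  [5] ⊤
  [6] ⊤
  [7] ⊤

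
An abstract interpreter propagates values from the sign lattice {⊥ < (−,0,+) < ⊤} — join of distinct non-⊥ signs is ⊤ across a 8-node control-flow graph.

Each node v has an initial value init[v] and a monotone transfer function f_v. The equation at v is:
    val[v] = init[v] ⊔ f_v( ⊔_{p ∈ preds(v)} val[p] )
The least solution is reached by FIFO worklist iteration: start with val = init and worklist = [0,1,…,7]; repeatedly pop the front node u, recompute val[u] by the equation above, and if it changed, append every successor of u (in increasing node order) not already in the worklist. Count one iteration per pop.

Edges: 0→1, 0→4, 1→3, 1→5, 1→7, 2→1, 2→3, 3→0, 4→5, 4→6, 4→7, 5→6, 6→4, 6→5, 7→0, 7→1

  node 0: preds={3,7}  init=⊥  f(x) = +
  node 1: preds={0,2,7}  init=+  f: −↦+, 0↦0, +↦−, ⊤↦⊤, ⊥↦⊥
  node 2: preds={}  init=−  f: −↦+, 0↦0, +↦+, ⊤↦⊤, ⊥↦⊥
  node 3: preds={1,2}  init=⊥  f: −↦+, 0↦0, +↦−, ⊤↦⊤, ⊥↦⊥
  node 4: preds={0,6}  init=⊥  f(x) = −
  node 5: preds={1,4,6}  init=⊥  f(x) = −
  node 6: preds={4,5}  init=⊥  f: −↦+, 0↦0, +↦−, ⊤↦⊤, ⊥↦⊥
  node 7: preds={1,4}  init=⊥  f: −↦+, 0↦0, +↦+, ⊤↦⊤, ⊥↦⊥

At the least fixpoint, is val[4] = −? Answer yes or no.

Trace (12 dequeues):
  [1] u=0 | in ⊥ | out + | prev ⊥ | push {}
  [2] u=1 | in ⊤ | out ⊤ | prev + | push {}
  [3] u=2 | in ⊥ | out − | ==
  [4] u=3 | in ⊤ | out ⊤ | prev ⊥ | push {0}
  [5] u=4 | in + | out − | prev ⊥ | push {}
  [6] u=5 | in ⊤ | out − | prev ⊥ | push {}
  [7] u=6 | in − | out + | prev ⊥ | push {4,5}
  [8] u=7 | in ⊤ | out ⊤ | prev ⊥ | push {1}
  [9] u=0 | in ⊤ | out + | ==
  [10] u=4 | in + | out − | ==
  [11] u=5 | in ⊤ | out − | ==
  [12] u=1 | in ⊤ | out ⊤ | ==

Converged values:
  [0] +
  [1] ⊤
  [2] −
  [3] ⊤
  [4] −
  [5] −
  [6] +
  [7] ⊤

yes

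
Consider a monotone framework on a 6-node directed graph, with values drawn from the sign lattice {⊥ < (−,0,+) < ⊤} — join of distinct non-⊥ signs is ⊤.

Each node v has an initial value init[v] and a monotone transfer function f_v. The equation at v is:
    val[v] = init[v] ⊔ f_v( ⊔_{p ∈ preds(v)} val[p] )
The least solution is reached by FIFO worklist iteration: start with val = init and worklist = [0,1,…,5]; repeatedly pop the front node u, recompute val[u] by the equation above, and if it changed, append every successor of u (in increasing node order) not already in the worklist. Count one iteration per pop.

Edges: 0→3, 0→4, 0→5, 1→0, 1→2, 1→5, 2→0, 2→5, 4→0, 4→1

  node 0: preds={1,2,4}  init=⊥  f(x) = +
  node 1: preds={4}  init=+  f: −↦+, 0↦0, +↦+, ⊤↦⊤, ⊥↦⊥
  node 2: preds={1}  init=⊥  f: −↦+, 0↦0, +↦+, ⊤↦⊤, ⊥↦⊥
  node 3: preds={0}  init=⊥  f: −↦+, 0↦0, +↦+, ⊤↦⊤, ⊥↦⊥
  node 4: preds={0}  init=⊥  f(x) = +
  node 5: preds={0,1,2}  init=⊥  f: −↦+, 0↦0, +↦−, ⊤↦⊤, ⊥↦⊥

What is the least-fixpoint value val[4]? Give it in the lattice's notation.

Worklist (8 pops):
  #1 pop 0: in=+ → + (was ⊥); enqueue []
  #2 pop 1: in=⊥ → + (no change)
  #3 pop 2: in=+ → + (was ⊥); enqueue [0]
  #4 pop 3: in=+ → + (was ⊥); enqueue []
  #5 pop 4: in=+ → + (was ⊥); enqueue [1]
  #6 pop 5: in=+ → − (was ⊥); enqueue []
  #7 pop 0: in=+ → + (no change)
  #8 pop 1: in=+ → + (no change)

Fixpoint:
  val[0] = +
  val[1] = +
  val[2] = +
  val[3] = +
  val[4] = +
  val[5] = −

+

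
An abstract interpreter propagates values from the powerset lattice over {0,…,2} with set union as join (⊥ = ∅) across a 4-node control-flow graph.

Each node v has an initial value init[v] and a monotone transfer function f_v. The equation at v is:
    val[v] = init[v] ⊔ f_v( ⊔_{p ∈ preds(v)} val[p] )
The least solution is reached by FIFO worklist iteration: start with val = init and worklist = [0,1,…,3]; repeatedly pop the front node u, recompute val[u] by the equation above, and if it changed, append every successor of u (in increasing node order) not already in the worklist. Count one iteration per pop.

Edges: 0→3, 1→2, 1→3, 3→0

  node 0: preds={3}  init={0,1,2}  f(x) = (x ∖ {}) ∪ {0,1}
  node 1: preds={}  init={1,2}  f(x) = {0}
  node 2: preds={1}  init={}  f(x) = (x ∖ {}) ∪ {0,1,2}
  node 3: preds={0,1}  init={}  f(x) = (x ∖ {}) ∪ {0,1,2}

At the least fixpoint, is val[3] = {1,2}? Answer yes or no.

no

Iteration log — 5 steps:
  step 1. node 0  ⊔preds={}  new={0,1,2}  stable
  step 2. node 1  ⊔preds={}  new={0,1,2}  old={1,2}  +wl: 
  step 3. node 2  ⊔preds={0,1,2}  new={0,1,2}  old={}  +wl: 
  step 4. node 3  ⊔preds={0,1,2}  new={0,1,2}  old={}  +wl: 0
  step 5. node 0  ⊔preds={0,1,2}  new={0,1,2}  stable

Least fixpoint reached:
  node 0: {0,1,2}
  node 1: {0,1,2}
  node 2: {0,1,2}
  node 3: {0,1,2}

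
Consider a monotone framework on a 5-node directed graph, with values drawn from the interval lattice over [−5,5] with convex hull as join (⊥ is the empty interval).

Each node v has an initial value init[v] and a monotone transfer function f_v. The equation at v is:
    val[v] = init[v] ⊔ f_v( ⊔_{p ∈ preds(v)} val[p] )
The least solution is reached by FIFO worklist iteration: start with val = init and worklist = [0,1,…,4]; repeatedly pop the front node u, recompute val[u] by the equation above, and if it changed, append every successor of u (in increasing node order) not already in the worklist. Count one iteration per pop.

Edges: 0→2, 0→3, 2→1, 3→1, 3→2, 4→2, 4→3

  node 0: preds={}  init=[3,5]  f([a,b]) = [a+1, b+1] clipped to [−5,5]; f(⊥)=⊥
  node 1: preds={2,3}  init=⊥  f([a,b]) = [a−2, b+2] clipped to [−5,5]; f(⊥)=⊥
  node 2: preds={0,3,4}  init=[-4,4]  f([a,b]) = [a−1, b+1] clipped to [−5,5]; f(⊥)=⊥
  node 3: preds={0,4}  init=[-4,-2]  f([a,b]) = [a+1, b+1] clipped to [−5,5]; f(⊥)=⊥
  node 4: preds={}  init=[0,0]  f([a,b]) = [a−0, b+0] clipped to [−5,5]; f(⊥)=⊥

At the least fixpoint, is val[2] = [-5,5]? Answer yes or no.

yes

Iteration log — 7 steps:
  step 1. node 0  ⊔preds=⊥  new=[3,5]  stable
  step 2. node 1  ⊔preds=[-4,4]  new=[-5,5]  old=⊥  +wl: 
  step 3. node 2  ⊔preds=[-4,5]  new=[-5,5]  old=[-4,4]  +wl: 1
  step 4. node 3  ⊔preds=[0,5]  new=[-4,5]  old=[-4,-2]  +wl: 2
  step 5. node 4  ⊔preds=⊥  new=[0,0]  stable
  step 6. node 1  ⊔preds=[-5,5]  new=[-5,5]  stable
  step 7. node 2  ⊔preds=[-4,5]  new=[-5,5]  stable

Least fixpoint reached:
  node 0: [3,5]
  node 1: [-5,5]
  node 2: [-5,5]
  node 3: [-4,5]
  node 4: [0,0]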